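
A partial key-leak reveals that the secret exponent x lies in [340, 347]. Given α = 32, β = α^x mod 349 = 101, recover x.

345

Compute 32^340 mod 349 = 300, then multiply by 32 repeatedly:
  32^340=300  32^341=177  32^342=80  32^343=117  32^344=254
  32^345=101
Found 101 at exponent 345.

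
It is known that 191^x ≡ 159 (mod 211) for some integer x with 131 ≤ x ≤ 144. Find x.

139

Compute 191^131 mod 211 = 164, then multiply by 191 repeatedly:
  191^131=164  191^132=96  191^133=190  191^134=209  191^135=40
  191^136=44  191^137=175  191^138=87  191^139=159
Found 159 at exponent 139.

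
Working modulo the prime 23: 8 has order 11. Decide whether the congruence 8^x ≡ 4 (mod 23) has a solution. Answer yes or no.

yes

4 ∈ ⟨8⟩ iff 4^11 ≡ 1 (mod 23), since |⟨8⟩| = 11.
4^11 mod 23 = 1.
Since 1 = 1, 4 lies in the subgroup.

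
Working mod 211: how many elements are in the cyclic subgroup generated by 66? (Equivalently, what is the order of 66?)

The order of 66 must divide p − 1 = 210 = 2 · 3 · 5 · 7.
Divisors: 1, 2, 3, 5, 6, 7, 10, 14, 15, 21, 30, 35, 42, 70, 105, 210.
Check each in increasing order: 66^1 ≡ 66;  66^2 ≡ 136;  66^3 ≡ 114;  66^5 ≡ 101;  66^6 ≡ 125;  66^7 ≡ 21;  66^10 ≡ 73;  66^14 ≡ 19;  66^15 ≡ 199;  66^21 ≡ 188;  66^30 ≡ 144;  66^35 ≡ 196;  66^42 ≡ 107;  66^70 ≡ 14;  66^105 ≡ 1.
Smallest exponent giving 1 is 105.

105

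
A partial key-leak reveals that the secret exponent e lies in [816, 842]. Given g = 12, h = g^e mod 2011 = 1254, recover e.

836

Compute 12^816 mod 2011 = 797, then multiply by 12 repeatedly:
  12^816=797  12^817=1520  12^818=141  12^819=1692  12^820=194
  12^821=317  12^822=1793  12^823=1406  12^824=784  12^825=1364
  12^826=280  12^827=1349  12^828=100  12^829=1200  12^830=323
  12^831=1865  12^832=259  12^833=1097  12^834=1098  12^835=1110
  12^836=1254
Found 1254 at exponent 836.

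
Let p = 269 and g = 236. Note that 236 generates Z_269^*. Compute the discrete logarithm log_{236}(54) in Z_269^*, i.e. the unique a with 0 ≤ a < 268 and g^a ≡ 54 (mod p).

Baby-step giant-step with m = ceil(sqrt(268)) = 17.
Baby table (236^j mod 269 for j=0..16):
  0:1  1:236  2:13  3:109  4:169  5:72  6:45  7:129
  8:47  9:63  10:73  11:12  12:142  13:156  14:232  15:145
  16:57
Giant step factor: 236^(-17) ≡ 135 (mod 269).
Scan 54·135^i mod 269 for i = 0, 1, …:
  i=0: 54   i=1: 27   i=2: 148   i=3: 74
  i=4: 37   i=5: 153   i=6: 211   i=7: 240
  i=8: 120   i=9: 60   i=10: 30   i=11: 15
  i=12: 142
Match at i=12, j=12: a = 12·17 + 12 = 216.

216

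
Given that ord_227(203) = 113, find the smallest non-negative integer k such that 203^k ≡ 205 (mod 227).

Baby-step giant-step with m = ceil(sqrt(113)) = 11.
Baby table (203^j mod 227 for j=0..10):
  0:1  1:203  2:122  3:23  4:129  5:82  6:75  7:16
  8:70  9:136  10:141
Giant step factor: 203^(-11) ≡ 173 (mod 227).
Scan 205·173^i mod 227 for i = 0, 1, …:
  i=0: 205   i=1: 53   i=2: 89   i=3: 188
  i=4: 63   i=5: 3   i=6: 65   i=7: 122
Match at i=7, j=2: k = 7·11 + 2 = 79.

79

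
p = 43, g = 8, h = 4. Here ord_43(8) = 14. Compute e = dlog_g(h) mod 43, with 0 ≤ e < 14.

Successive powers of 8 modulo 43:
  8^0=1  8^1=8  8^2=21  8^3=39  8^4=11  8^5=2
  8^6=16  8^7=42  8^8=35  8^9=22  8^10=4
So 8^10 ≡ 4 (mod 43), giving e = 10.

10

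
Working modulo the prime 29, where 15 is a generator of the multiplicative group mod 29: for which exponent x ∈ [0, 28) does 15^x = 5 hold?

6

Successive powers of 15 modulo 29:
  15^0=1  15^1=15  15^2=22  15^3=11  15^4=20  15^5=10
  15^6=5
So 15^6 ≡ 5 (mod 29), giving x = 6.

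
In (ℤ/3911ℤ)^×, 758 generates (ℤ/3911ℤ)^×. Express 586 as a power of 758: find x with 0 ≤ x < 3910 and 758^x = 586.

1156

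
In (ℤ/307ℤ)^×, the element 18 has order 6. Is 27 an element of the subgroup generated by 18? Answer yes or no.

no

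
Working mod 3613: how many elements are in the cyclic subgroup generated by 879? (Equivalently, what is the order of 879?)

43

The order of 879 must divide p − 1 = 3612 = 2^2 · 3 · 7 · 43.
Divisors: 1, 2, 3, 4, 6, 7, 12, 14, 21, 28, 42, 43, 84, 86, 129, 172, 258, 301, 516, 602, 903, 1204, 1806, 3612.
Check each in increasing order: 879^1 ≡ 879;  879^2 ≡ 3072;  879^3 ≡ 1377;  879^4 ≡ 28;  879^6 ≡ 2917;  879^7 ≡ 2426;  879^12 ≡ 274;  879^14 ≡ 3512;  879^21 ≡ 658;  879^28 ≡ 2975;  879^42 ≡ 3017;  879^43 ≡ 1.
Smallest exponent giving 1 is 43.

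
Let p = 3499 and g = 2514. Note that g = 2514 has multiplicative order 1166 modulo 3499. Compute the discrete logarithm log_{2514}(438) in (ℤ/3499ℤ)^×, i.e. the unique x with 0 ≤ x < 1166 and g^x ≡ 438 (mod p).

Baby-step giant-step with m = ceil(sqrt(1166)) = 35.
Baby table (2514^j mod 3499 for j=0..34):
  0:1  1:2514  2:1002  3:3247  4:3290  5:2923  6:522  7:183
  8:1693  9:1418  10:2870  11:242  12:3061  13:1053  14:1998  15:1907
  16:568  17:360  18:2298  19:323  20:254  21:1738  22:2580  23:2473
  24:2898  25:654  26:3125  27:995  28:3144  29:3274  30:1188  31:1985
  32:716  33:1538  34:137
Giant step factor: 2514^(-35) ≡ 2495 (mod 3499).
Scan 438·2495^i mod 3499 for i = 0, 1, …:
  i=0: 438   i=1: 1122   i=2: 190   i=3: 1685
  i=4: 1776   i=5: 1386   i=6: 1058   i=7: 1464
  i=8: 3223   i=9: 683     …   i=16: 1516
  i=17: 1
Match at i=17, j=0: x = 17·35 + 0 = 595.

595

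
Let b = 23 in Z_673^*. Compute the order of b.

14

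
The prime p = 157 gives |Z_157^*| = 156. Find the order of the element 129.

4

The order of 129 must divide p − 1 = 156 = 2^2 · 3 · 13.
Divisors: 1, 2, 3, 4, 6, 12, 13, 26, 39, 52, 78, 156.
Check each in increasing order: 129^1 ≡ 129;  129^2 ≡ 156;  129^3 ≡ 28;  129^4 ≡ 1.
Smallest exponent giving 1 is 4.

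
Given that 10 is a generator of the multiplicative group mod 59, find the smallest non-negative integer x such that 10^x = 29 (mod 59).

4

Successive powers of 10 modulo 59:
  10^0=1  10^1=10  10^2=41  10^3=56  10^4=29
So 10^4 ≡ 29 (mod 59), giving x = 4.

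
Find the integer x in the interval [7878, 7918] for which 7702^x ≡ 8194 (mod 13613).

7916

Compute 7702^7878 mod 13613 = 9721, then multiply by 7702 repeatedly:
  7702^7878=9721  7702^7879=13255  7702^7880=6123  7702^7881=3914  7702^7882=6446
  7702^7883=481  7702^7884=1926  7702^7885=9495  7702^7886=1454  7702^7887=8822
  7702^7888=4561  7702^7889=7282  7702^7890=404  7702^7891=7844  7702^7892=13607
  7702^7893=8240  7702^7894=674  7702^7895=4595  7702^7896=10503  7702^7897=5660
  7702^7898=4494  7702^7899=8542  7702^7900=12468  7702^7901=2434  7702^7902=1567
  7702^7903=7916  7702^7904=10018  7702^7905=152  7702^7906=13599  7702^7907=1076
  7702^7908=10648  7702^7909=6184  7702^7910=10894  7702^7911=8669  7702^7912=10486
  7702^7913=10856  7702^7914=1866  7702^7915=10217  7702^7916=8194
Found 8194 at exponent 7916.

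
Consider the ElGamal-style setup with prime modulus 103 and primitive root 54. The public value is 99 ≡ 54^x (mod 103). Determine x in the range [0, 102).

11

Baby-step giant-step with m = ceil(sqrt(102)) = 11.
Baby table (54^j mod 103 for j=0..10):
  0:1  1:54  2:32  3:80  4:97  5:88  6:14  7:35
  8:36  9:90  10:19
Giant step factor: 54^(-11) ≡ 77 (mod 103).
Scan 99·77^i mod 103 for i = 0, 1, …:
  i=0: 99   i=1: 1
Match at i=1, j=0: x = 1·11 + 0 = 11.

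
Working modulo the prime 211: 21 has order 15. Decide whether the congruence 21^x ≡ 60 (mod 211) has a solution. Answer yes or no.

no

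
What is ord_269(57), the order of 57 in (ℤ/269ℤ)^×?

67

The order of 57 must divide p − 1 = 268 = 2^2 · 67.
Divisors: 1, 2, 4, 67, 134, 268.
Check each in increasing order: 57^1 ≡ 57;  57^2 ≡ 21;  57^4 ≡ 172;  57^67 ≡ 1.
Smallest exponent giving 1 is 67.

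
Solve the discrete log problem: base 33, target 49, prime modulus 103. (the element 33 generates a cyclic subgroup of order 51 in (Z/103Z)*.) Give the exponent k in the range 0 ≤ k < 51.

47

Baby-step giant-step with m = ceil(sqrt(51)) = 8.
Baby table (33^j mod 103 for j=0..7):
  0:1  1:33  2:59  3:93  4:82  5:28  6:100  7:4
Giant step factor: 33^(-8) ≡ 32 (mod 103).
Scan 49·32^i mod 103 for i = 0, 1, …:
  i=0: 49   i=1: 23   i=2: 15   i=3: 68
  i=4: 13   i=5: 4
Match at i=5, j=7: k = 5·8 + 7 = 47.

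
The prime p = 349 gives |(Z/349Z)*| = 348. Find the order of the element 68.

The order of 68 must divide p − 1 = 348 = 2^2 · 3 · 29.
Divisors: 1, 2, 3, 4, 6, 12, 29, 58, 87, 116, 174, 348.
Check each in increasing order: 68^1 ≡ 68;  68^2 ≡ 87;  68^3 ≡ 332;  68^4 ≡ 240;  68^6 ≡ 289;  68^12 ≡ 110;  68^29 ≡ 122;  68^58 ≡ 226;  68^87 ≡ 1.
Smallest exponent giving 1 is 87.

87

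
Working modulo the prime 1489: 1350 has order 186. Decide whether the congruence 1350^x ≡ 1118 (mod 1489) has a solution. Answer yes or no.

1118 ∈ ⟨1350⟩ iff 1118^186 ≡ 1 (mod 1489), since |⟨1350⟩| = 186.
1118^186 mod 1489 = 1.
Since 1 = 1, 1118 lies in the subgroup.

yes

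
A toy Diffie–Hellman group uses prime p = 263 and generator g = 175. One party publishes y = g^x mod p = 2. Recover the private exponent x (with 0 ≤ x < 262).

Baby-step giant-step with m = ceil(sqrt(262)) = 17.
Baby table (175^j mod 263 for j=0..16):
  0:1  1:175  2:117  3:224  4:13  5:171  6:206  7:19
  8:169  9:119  10:48  11:247  12:93  13:232  14:98  15:55
  16:157
Giant step factor: 175^(-17) ≡ 201 (mod 263).
Scan 2·201^i mod 263 for i = 0, 1, …:
  i=0: 2   i=1: 139   i=2: 61   i=3: 163
  i=4: 151   i=5: 106   i=6: 3   i=7: 77
  i=8: 223   i=9: 113   i=10: 95   i=11: 159
  i=12: 136   i=13: 247
Match at i=13, j=11: x = 13·17 + 11 = 232.

232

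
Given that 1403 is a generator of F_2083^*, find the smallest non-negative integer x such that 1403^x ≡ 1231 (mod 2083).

Baby-step giant-step with m = ceil(sqrt(2082)) = 46.
Baby table (1403^j mod 2083 for j=0..45):
  0:1  1:1403  2:2057  3:1016  4:676  5:663  6:1171  7:1509
  8:799  9:343  10:56  11:1497  12:627  13:655  14:362  15:1717
  16:1003  17:1184  18:1001  19:461  20:1053  21:512  22:1784  23:1269
  24:1525  25:334  26:2010  27:1731  28:1898  29:820  30:644  31:1593
  32:2003  33:242  34:2080  35:2040  36:78  37:1118  38:55  39:94
  40:653  41:1722  42:1769  43:1054  44:1915  45:1758
Giant step factor: 1403^(-46) ≡ 1124 (mod 2083).
Scan 1231·1124^i mod 2083 for i = 0, 1, …:
  i=0: 1231   i=1: 532   i=2: 147   i=3: 671
  i=4: 158   i=5: 537   i=6: 1601   i=7: 1895
  i=8: 1154   i=9: 1470   i=10: 461
Match at i=10, j=19: x = 10·46 + 19 = 479.

479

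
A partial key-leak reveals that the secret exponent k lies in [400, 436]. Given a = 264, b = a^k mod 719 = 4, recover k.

Compute 264^400 mod 719 = 37, then multiply by 264 repeatedly:
  264^400=37  264^401=421  264^402=418  264^403=345  264^404=486
  264^405=322  264^406=166  264^407=684  264^408=107  264^409=207
  264^410=4
Found 4 at exponent 410.

410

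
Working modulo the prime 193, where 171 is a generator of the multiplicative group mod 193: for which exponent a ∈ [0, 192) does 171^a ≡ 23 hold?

114

Baby-step giant-step with m = ceil(sqrt(192)) = 14.
Baby table (171^j mod 193 for j=0..13):
  0:1  1:171  2:98  3:160  4:147  5:47  6:124  7:167
  8:186  9:154  10:86  11:38  12:129  13:57
Giant step factor: 171^(-14) ≡ 2 (mod 193).
Scan 23·2^i mod 193 for i = 0, 1, …:
  i=0: 23   i=1: 46   i=2: 92   i=3: 184
  i=4: 175   i=5: 157   i=6: 121   i=7: 49
  i=8: 98
Match at i=8, j=2: a = 8·14 + 2 = 114.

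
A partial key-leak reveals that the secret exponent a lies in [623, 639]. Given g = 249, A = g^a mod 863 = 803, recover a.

636

Compute 249^623 mod 863 = 781, then multiply by 249 repeatedly:
  249^623=781  249^624=294  249^625=714  249^626=8  249^627=266
  249^628=646  249^629=336  249^630=816  249^631=379  249^632=304
  249^633=615  249^634=384  249^635=686  249^636=803
Found 803 at exponent 636.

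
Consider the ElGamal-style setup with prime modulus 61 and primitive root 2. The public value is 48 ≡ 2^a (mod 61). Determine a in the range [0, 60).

Baby-step giant-step with m = ceil(sqrt(60)) = 8.
Baby table (2^j mod 61 for j=0..7):
  0:1  1:2  2:4  3:8  4:16  5:32  6:3  7:6
Giant step factor: 2^(-8) ≡ 56 (mod 61).
Scan 48·56^i mod 61 for i = 0, 1, …:
  i=0: 48   i=1: 4
Match at i=1, j=2: a = 1·8 + 2 = 10.

10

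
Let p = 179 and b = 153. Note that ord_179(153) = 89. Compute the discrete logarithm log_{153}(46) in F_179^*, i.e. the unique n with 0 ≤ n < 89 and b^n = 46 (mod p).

60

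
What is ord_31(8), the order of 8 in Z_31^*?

5

The order of 8 must divide p − 1 = 30 = 2 · 3 · 5.
Divisors: 1, 2, 3, 5, 6, 10, 15, 30.
Check each in increasing order: 8^1 ≡ 8;  8^2 ≡ 2;  8^3 ≡ 16;  8^5 ≡ 1.
Smallest exponent giving 1 is 5.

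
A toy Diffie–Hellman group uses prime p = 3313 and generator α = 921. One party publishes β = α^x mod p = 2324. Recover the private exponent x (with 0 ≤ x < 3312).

1001

Baby-step giant-step with m = ceil(sqrt(3312)) = 58.
Baby table (921^j mod 3313 for j=0..57):
  0:1  1:921  2:113  3:1370  4:2830  5:2412  6:1742  7:890
  8:1379  9:1180  10:116  11:820  12:3169  13:3209  14:293  15:1500
  16:3292  17:537  18:940  19:1047  20:204  21:2356  22:3174  23:1188
  24:858  25:1724  26:877  27:2658  28:3024  29:2184  30:473  31:1630
  32:441  33:1975  34:138  35:1204  36:2342  37:219  38:2919  39:1556
  40:1860  41:239  42:1461  43:503  44:2756  45:518  46:6  47:2213
  48:678  49:1594  50:415  51:1220  52:513  53:2027  54:1648  55:454
  56:696  57:1607
Giant step factor: 921^(-58) ≡ 556 (mod 3313).
Scan 2324·556^i mod 3313 for i = 0, 1, …:
  i=0: 2324   i=1: 74   i=2: 1388   i=3: 3112
  i=4: 886   i=5: 2292   i=6: 2160   i=7: 1654
  i=8: 1923   i=9: 2402     …   i=16: 2696
  i=17: 1500
Match at i=17, j=15: x = 17·58 + 15 = 1001.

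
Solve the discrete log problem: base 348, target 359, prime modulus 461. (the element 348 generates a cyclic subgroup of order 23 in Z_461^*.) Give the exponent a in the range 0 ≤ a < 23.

22

Successive powers of 348 modulo 461:
  348^0=1  348^1=348  348^2=322  348^3=33  348^4=420  348^5=23
  348^6=167  348^7=30  348^8=298  348^9=440  348^10=68  348^11=153
  348^12=229  348^13=400  348^14=439  348^15=181  348^16=292  348^17=196
  348^18=441  348^19=416  348^20=14  348^21=262  348^22=359
So 348^22 ≡ 359 (mod 461), giving a = 22.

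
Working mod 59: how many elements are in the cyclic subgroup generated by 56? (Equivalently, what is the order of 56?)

The order of 56 must divide p − 1 = 58 = 2 · 29.
Divisors: 1, 2, 29, 58.
Check each in increasing order: 56^1 ≡ 56;  56^2 ≡ 9;  56^29 ≡ 58;  56^58 ≡ 1.
Smallest exponent giving 1 is 58.

58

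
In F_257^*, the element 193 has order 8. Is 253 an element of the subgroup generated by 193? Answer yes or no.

yes

253 ∈ ⟨193⟩ iff 253^8 ≡ 1 (mod 257), since |⟨193⟩| = 8.
253^8 mod 257 = 1.
Since 1 = 1, 253 lies in the subgroup.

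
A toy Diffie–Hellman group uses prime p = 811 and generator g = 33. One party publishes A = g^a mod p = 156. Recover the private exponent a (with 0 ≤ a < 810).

Baby-step giant-step with m = ceil(sqrt(810)) = 29.
Baby table (33^j mod 811 for j=0..28):
  0:1  1:33  2:278  3:253  4:239  5:588  6:751  7:453
  8:351  9:229  10:258  11:404  12:356  13:394  14:26  15:47
  16:740  17:90  18:537  19:690  20:62  21:424  22:205  23:277
  24:220  25:772  26:335  27:512  28:676
Giant step factor: 33^(-29) ≡ 590 (mod 811).
Scan 156·590^i mod 811 for i = 0, 1, …:
  i=0: 156   i=1: 397   i=2: 662   i=3: 489
  i=4: 605   i=5: 110   i=6: 20   i=7: 446
  i=8: 376   i=9: 437     …   i=26: 545
  i=27: 394
Match at i=27, j=13: a = 27·29 + 13 = 796.

796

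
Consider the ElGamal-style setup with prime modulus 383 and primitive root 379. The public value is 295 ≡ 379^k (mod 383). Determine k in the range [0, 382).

116

Baby-step giant-step with m = ceil(sqrt(382)) = 20.
Baby table (379^j mod 383 for j=0..19):
  0:1  1:379  2:16  3:319  4:256  5:125  6:266  7:85
  8:43  9:211  10:305  11:312  12:284  13:13  14:331  15:208
  16:317  17:264  18:93  19:11
Giant step factor: 379^(-20) ≡ 235 (mod 383).
Scan 295·235^i mod 383 for i = 0, 1, …:
  i=0: 295   i=1: 2   i=2: 87   i=3: 146
  i=4: 223   i=5: 317
Match at i=5, j=16: k = 5·20 + 16 = 116.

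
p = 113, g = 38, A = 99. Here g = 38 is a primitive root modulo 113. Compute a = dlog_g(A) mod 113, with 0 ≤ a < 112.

36

Baby-step giant-step with m = ceil(sqrt(112)) = 11.
Baby table (38^j mod 113 for j=0..10):
  0:1  1:38  2:88  3:67  4:60  5:20  6:82  7:65
  8:97  9:70  10:61
Giant step factor: 38^(-11) ≡ 76 (mod 113).
Scan 99·76^i mod 113 for i = 0, 1, …:
  i=0: 99   i=1: 66   i=2: 44   i=3: 67
Match at i=3, j=3: a = 3·11 + 3 = 36.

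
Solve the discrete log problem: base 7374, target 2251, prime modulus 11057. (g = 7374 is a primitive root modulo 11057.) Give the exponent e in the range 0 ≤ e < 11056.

10208

Baby-step giant-step with m = ceil(sqrt(11056)) = 106.
Baby table (7374^j mod 11057 for j=0..105):
  0:1  1:7374  2:8607  3:838  4:9606  5:3502  6:5653  7:332
  8:4571  9:4818  10:1791  11:4776  12:1679  13:8163  14:10711  15:2763
  16:7368  17:8591  18:4481  19:4578  20:1151  21:6755  22:10642  23:2579
  24:10563  25:6054  26:5087  27:6194  28:9146  29:5961  30:4839  31:1847
  32:8611  33:8220  34:10863  35:6854  36:10906  37:3283  38:5069  39:6146
  40:9018  41:1934  42:8843  43:5153  44:6370  45:2244  46:5984  47:8586
  48:782  49:5771  50:8018  51:2953  52:4189  53:7485  54:8903  55:5313
  56:3111  57:8296  58:7380  59:8623  60:8252  61:3577  62:5853  63:4551
  64:1079  65:6563  66:10130  67:8585  68:4465  69:8221  70:7180  71:4404
  72:687  73:1832  74:8571  75:742  76:9350  77:6505  78:2604  79:6944
  80:89  81:3923  82:3090  83:8240  84:3545  85:2082  86:5552  87:7434
  88:8767  89:8636  90:4601  91:4898  92:5690  93:7802  94:2377  95:2653
  96:3389  97:1666  98:757  99:9390  100:2926  101:4117  102:7293  103:8391
  104:262  105:8070
Giant step factor: 7374^(-106) ≡ 1545 (mod 11057).
Scan 2251·1545^i mod 11057 for i = 0, 1, …:
  i=0: 2251   i=1: 5897   i=2: 10954   i=3: 6720
  i=4: 10934   i=5: 8991   i=6: 3503   i=7: 5262
  i=8: 2895   i=9: 5747     …   i=95: 4457
  i=96: 8611
Match at i=96, j=32: e = 96·106 + 32 = 10208.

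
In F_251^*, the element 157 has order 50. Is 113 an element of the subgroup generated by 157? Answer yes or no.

yes

113 ∈ ⟨157⟩ iff 113^50 ≡ 1 (mod 251), since |⟨157⟩| = 50.
113^50 mod 251 = 1.
Since 1 = 1, 113 lies in the subgroup.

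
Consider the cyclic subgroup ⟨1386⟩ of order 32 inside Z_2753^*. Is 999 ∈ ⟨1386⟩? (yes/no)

yes

999 ∈ ⟨1386⟩ iff 999^32 ≡ 1 (mod 2753), since |⟨1386⟩| = 32.
999^32 mod 2753 = 1.
Since 1 = 1, 999 lies in the subgroup.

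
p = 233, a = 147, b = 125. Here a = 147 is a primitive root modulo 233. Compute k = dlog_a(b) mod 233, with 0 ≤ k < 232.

Baby-step giant-step with m = ceil(sqrt(232)) = 16.
Baby table (147^j mod 233 for j=0..15):
  0:1  1:147  2:173  3:34  4:105  5:57  6:224  7:75
  8:74  9:160  10:220  11:186  12:81  13:24  14:33  15:191
Giant step factor: 147^(-16) ≡ 2 (mod 233).
Scan 125·2^i mod 233 for i = 0, 1, …:
  i=0: 125   i=1: 17   i=2: 34
Match at i=2, j=3: k = 2·16 + 3 = 35.

35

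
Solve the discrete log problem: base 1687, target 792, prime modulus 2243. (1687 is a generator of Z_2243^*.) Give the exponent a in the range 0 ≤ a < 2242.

823

Baby-step giant-step with m = ceil(sqrt(2242)) = 48.
Baby table (1687^j mod 2243 for j=0..47):
  0:1  1:1687  2:1845  3:1474  4:1394  5:1014  6:1452  7:168
  8:798  9:426  10:902  11:920  12:2127  13:1692  14:1308  15:1727
  16:2035  17:1255  18:2036  19:699  20:1638  21:2173  22:789  23:944
  24:2241  25:1112  26:796  27:1538  28:1698  29:215  30:1582  31:1907
  32:647  33:1391  34:439  35:403  36:232  37:1102  38:1870  39:1032
  40:416  41:1976  42:414  43:845  44:1210  45:140  46:665  47:355
Giant step factor: 1687^(-48) ≡ 561 (mod 2243).
Scan 792·561^i mod 2243 for i = 0, 1, …:
  i=0: 792   i=1: 198   i=2: 1171   i=3: 1975
  i=4: 2176   i=5: 544   i=6: 136   i=7: 34
  i=8: 1130   i=9: 1404     …   i=16: 672
  i=17: 168
Match at i=17, j=7: a = 17·48 + 7 = 823.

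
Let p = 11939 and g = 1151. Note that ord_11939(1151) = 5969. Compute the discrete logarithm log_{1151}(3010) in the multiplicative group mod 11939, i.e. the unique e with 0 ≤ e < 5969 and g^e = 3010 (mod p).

912

Baby-step giant-step with m = ceil(sqrt(5969)) = 78.
Baby table (1151^j mod 11939 for j=0..77):
  0:1  1:1151  2:11511  3:8810  4:4099  5:2044  6:661  7:8654
  8:3628  9:9117  10:11225  11:1977  12:7117  13:1513  14:10308  15:9081
  16:5606  17:5446  18:371  19:9156  20:8358  21:9163  22:4476  23:6167
  24:6451  25:10982  26:8820  27:3670  28:9703  29:5188  30:1888  31:190
  32:3788  33:2253  34:2440  35:2775  36:6312  37:6200  38:8617  39:8797
  40:1075  41:7608  42:5521  43:3123  44:934  45:524  46:6174  47:2569
  48:7986  49:10795  50:8485  51:133  52:9815  53:2771  54:1708  55:7912
  56:9194  57:4340  58:4838  59:4964  60:6722  61:550  62:283  63:3380
  64:10205  65:9918  66:1934  67:5380  68:7978  69:1587  70:11909  71:1287
  72:901  73:10297  74:8359  75:10314  76:4048  77:3038
Giant step factor: 1151^(-78) ≡ 9326 (mod 11939).
Scan 3010·9326^i mod 11939 for i = 0, 1, …:
  i=0: 3010   i=1: 2671   i=2: 4992   i=3: 5231
  i=4: 1552   i=5: 3884   i=6: 11197   i=7: 4728
  i=8: 2601   i=9: 8817   i=10: 3449   i=11: 1708
Match at i=11, j=54: e = 11·78 + 54 = 912.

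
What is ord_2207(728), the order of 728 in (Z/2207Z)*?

2206

The order of 728 must divide p − 1 = 2206 = 2 · 1103.
Divisors: 1, 2, 1103, 2206.
Check each in increasing order: 728^1 ≡ 728;  728^2 ≡ 304;  728^1103 ≡ 2206;  728^2206 ≡ 1.
Smallest exponent giving 1 is 2206.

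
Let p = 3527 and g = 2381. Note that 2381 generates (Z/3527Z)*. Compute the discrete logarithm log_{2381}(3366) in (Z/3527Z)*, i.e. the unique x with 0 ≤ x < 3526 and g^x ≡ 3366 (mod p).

Baby-step giant-step with m = ceil(sqrt(3526)) = 60.
Baby table (2381^j mod 3527 for j=0..59):
  0:1  1:2381  2:1272  3:2466  4:2618  5:1249  6:608  7:1578
  8:963  9:353  10:1067  11:1087  12:2856  13:80  14:22  15:3004
  16:3295  17:1347  18:1164  19:2789  20:2795  21:2973  22:24  23:712
  24:2312  25:2752  26:2873  27:1760  28:484  29:2602  30:1950  31:1418
  32:919  33:1399  34:1531  35:1920  36:528  37:1556  38:1486  39:585
  40:3247  41:3450  42:67  43:812  44:576  45:2980  46:2583  47:2562
  48:1939  49:3443  50:1035  51:2489  52:949  53:2289  54:894  55:1833
  56:1474  57:229  58:2091  59:2074
Giant step factor: 2381^(-60) ≡ 743 (mod 3527).
Scan 3366·743^i mod 3527 for i = 0, 1, …:
  i=0: 3366   i=1: 295   i=2: 511   i=3: 2284
  i=4: 525   i=5: 2105   i=6: 1554   i=7: 1293
  i=8: 1355   i=9: 1570     …   i=17: 106
  i=18: 1164
Match at i=18, j=18: x = 18·60 + 18 = 1098.

1098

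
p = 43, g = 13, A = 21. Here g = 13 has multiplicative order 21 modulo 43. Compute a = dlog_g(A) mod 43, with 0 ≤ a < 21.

9

Successive powers of 13 modulo 43:
  13^0=1  13^1=13  13^2=40  13^3=4  13^4=9  13^5=31
  13^6=16  13^7=36  13^8=38  13^9=21
So 13^9 ≡ 21 (mod 43), giving a = 9.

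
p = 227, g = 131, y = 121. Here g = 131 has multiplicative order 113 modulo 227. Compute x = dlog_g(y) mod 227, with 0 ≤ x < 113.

72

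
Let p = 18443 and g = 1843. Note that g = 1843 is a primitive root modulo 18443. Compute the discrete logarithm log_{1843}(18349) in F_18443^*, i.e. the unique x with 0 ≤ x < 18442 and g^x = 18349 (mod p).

7922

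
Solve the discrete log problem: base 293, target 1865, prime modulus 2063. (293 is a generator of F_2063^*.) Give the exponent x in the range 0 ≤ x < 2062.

Baby-step giant-step with m = ceil(sqrt(2062)) = 46.
Baby table (293^j mod 2063 for j=0..45):
  0:1  1:293  2:1266  3:1661  4:1868  5:629  6:690  7:2059
  8:891  9:1125  10:1608  11:780  12:1610  13:1366  14:16  15:562
  16:1689  17:1820  18:1006  19:1812  20:725  21:1999  22:1878  23:1496
  24:972  25:102  26:1004  27:1226  28:256  29:740  30:205  31:238
  32:1655  33:110  34:1285  35:1039  36:1166  37:1243  38:1111  39:1632
  40:1623  41:1049  42:2033  43:1525  44:1217  45:1745
Giant step factor: 293^(-46) ≡ 925 (mod 2063).
Scan 1865·925^i mod 2063 for i = 0, 1, …:
  i=0: 1865   i=1: 457   i=2: 1873   i=3: 1668
  i=4: 1839   i=5: 1163   i=6: 952   i=7: 1762
  i=8: 80   i=9: 1795     …   i=28: 1707
  i=29: 780
Match at i=29, j=11: x = 29·46 + 11 = 1345.

1345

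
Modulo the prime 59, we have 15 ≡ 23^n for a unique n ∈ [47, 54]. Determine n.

Compute 23^47 mod 59 = 40, then multiply by 23 repeatedly:
  23^47=40  23^48=35  23^49=38  23^50=48  23^51=42
  23^52=22  23^53=34  23^54=15
Found 15 at exponent 54.

54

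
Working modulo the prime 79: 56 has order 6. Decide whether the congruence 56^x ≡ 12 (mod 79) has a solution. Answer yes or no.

no

12 ∈ ⟨56⟩ iff 12^6 ≡ 1 (mod 79), since |⟨56⟩| = 6.
12^6 mod 79 = 21.
Since 21 ≠ 1, 12 does not lie in the subgroup.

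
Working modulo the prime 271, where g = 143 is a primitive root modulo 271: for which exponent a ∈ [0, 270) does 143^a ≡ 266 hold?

Baby-step giant-step with m = ceil(sqrt(270)) = 17.
Baby table (143^j mod 271 for j=0..16):
  0:1  1:143  2:124  3:117  4:200  5:145  6:139  7:94
  8:163  9:3  10:158  11:101  12:80  13:58  14:164  15:146
  16:11
Giant step factor: 143^(-17) ≡ 46 (mod 271).
Scan 266·46^i mod 271 for i = 0, 1, …:
  i=0: 266   i=1: 41   i=2: 260   i=3: 36
  i=4: 30   i=5: 25   i=6: 66   i=7: 55
  i=8: 91   i=9: 121   i=10: 146
Match at i=10, j=15: a = 10·17 + 15 = 185.

185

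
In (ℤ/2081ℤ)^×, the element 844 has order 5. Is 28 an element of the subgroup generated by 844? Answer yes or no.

no

28 ∈ ⟨844⟩ iff 28^5 ≡ 1 (mod 2081), since |⟨844⟩| = 5.
28^5 mod 2081 = 498.
Since 498 ≠ 1, 28 does not lie in the subgroup.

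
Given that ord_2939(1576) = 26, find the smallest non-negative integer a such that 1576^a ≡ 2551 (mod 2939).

16

Successive powers of 1576 modulo 2939:
  1576^0=1  1576^1=1576  1576^2=321  1576^3=388  1576^4=176  1576^5=1110
  1576^6=655  1576^7=691  1576^8=1586  1576^9=1386  1576^10=659  1576^11=1117
  1576^12=2870  1576^13=2938  1576^14=1363  1576^15=2618  1576^16=2551
So 1576^16 ≡ 2551 (mod 2939), giving a = 16.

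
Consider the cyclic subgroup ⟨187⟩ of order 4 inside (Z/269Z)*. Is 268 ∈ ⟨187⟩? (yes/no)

⟨187⟩ has order 4; its elements mod 269 are {1, 82, 187, 268}.
268 is in this set.

yes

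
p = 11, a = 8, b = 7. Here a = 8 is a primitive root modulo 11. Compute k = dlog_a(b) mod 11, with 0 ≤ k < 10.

Successive powers of 8 modulo 11:
  8^0=1  8^1=8  8^2=9  8^3=6  8^4=4  8^5=10
  8^6=3  8^7=2  8^8=5  8^9=7
So 8^9 ≡ 7 (mod 11), giving k = 9.

9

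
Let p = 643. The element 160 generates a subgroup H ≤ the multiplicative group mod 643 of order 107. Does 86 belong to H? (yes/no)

86 ∈ ⟨160⟩ iff 86^107 ≡ 1 (mod 643), since |⟨160⟩| = 107.
86^107 mod 643 = 1.
Since 1 = 1, 86 lies in the subgroup.

yes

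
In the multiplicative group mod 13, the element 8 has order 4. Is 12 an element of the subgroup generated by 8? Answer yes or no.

yes

12 ∈ ⟨8⟩ iff 12^4 ≡ 1 (mod 13), since |⟨8⟩| = 4.
12^4 mod 13 = 1.
Since 1 = 1, 12 lies in the subgroup.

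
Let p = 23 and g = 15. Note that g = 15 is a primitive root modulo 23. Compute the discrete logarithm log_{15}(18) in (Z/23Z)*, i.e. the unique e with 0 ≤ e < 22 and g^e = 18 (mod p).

Successive powers of 15 modulo 23:
  15^0=1  15^1=15  15^2=18
So 15^2 ≡ 18 (mod 23), giving e = 2.

2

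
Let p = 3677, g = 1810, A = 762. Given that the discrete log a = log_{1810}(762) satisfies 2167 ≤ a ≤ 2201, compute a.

2176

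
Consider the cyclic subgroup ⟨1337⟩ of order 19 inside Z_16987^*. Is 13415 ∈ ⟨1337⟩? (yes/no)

no

⟨1337⟩ has order 19; its elements mod 16987 are {1, 752, 1199, 1337, 2630, 3191, 3934, 4465, 4933, 6285, 6450, 7268, 9105, 10474, 10693, 10775, 11241, 11467, 12709}.
13415 is not in this set.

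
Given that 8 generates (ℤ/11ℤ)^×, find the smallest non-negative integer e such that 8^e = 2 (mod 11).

7

Successive powers of 8 modulo 11:
  8^0=1  8^1=8  8^2=9  8^3=6  8^4=4  8^5=10
  8^6=3  8^7=2
So 8^7 ≡ 2 (mod 11), giving e = 7.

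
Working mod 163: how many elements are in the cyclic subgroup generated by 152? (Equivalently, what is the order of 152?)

81

The order of 152 must divide p − 1 = 162 = 2 · 3^4.
Divisors: 1, 2, 3, 6, 9, 18, 27, 54, 81, 162.
Check each in increasing order: 152^1 ≡ 152;  152^2 ≡ 121;  152^3 ≡ 136;  152^6 ≡ 77;  152^9 ≡ 40;  152^18 ≡ 133;  152^27 ≡ 104;  152^54 ≡ 58;  152^81 ≡ 1.
Smallest exponent giving 1 is 81.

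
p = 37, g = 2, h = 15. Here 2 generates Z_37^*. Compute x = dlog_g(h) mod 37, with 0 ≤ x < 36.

13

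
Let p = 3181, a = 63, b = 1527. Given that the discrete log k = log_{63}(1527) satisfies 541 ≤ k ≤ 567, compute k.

Compute 63^541 mod 3181 = 1498, then multiply by 63 repeatedly:
  63^541=1498  63^542=2125  63^543=273  63^544=1294  63^545=1997
  63^546=1752  63^547=2222  63^548=22  63^549=1386  63^550=1431
  63^551=1085  63^552=1554  63^553=2472  63^554=3048  63^555=1164
  63^556=169  63^557=1104  63^558=2751  63^559=1539  63^560=1527
Found 1527 at exponent 560.

560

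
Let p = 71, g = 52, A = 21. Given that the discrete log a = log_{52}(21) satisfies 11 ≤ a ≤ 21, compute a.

17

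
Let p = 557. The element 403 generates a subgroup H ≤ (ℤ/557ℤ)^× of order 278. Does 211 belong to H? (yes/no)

211 ∈ ⟨403⟩ iff 211^278 ≡ 1 (mod 557), since |⟨403⟩| = 278.
211^278 mod 557 = 556.
Since 556 ≠ 1, 211 does not lie in the subgroup.

no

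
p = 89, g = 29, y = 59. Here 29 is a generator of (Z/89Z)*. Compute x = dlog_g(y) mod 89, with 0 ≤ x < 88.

41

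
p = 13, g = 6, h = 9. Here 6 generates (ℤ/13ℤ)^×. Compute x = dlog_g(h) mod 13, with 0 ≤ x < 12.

Successive powers of 6 modulo 13:
  6^0=1  6^1=6  6^2=10  6^3=8  6^4=9
So 6^4 ≡ 9 (mod 13), giving x = 4.

4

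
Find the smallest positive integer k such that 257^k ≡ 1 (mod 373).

93

The order of 257 must divide p − 1 = 372 = 2^2 · 3 · 31.
Divisors: 1, 2, 3, 4, 6, 12, 31, 62, 93, 124, 186, 372.
Check each in increasing order: 257^1 ≡ 257;  257^2 ≡ 28;  257^3 ≡ 109;  257^4 ≡ 38;  257^6 ≡ 318;  257^12 ≡ 41;  257^31 ≡ 284;  257^62 ≡ 88;  257^93 ≡ 1.
Smallest exponent giving 1 is 93.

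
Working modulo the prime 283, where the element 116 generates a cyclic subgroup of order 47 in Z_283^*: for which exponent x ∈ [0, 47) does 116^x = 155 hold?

2

Successive powers of 116 modulo 283:
  116^0=1  116^1=116  116^2=155
So 116^2 ≡ 155 (mod 283), giving x = 2.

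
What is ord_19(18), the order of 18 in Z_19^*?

2

The order of 18 must divide p − 1 = 18 = 2 · 3^2.
Divisors: 1, 2, 3, 6, 9, 18.
Check each in increasing order: 18^1 ≡ 18;  18^2 ≡ 1.
Smallest exponent giving 1 is 2.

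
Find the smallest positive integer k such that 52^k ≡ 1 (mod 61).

The order of 52 must divide p − 1 = 60 = 2^2 · 3 · 5.
Divisors: 1, 2, 3, 4, 5, 6, 10, 12, 15, 20, 30, 60.
Check each in increasing order: 52^1 ≡ 52;  52^2 ≡ 20;  52^3 ≡ 3;  52^4 ≡ 34;  52^5 ≡ 60;  52^6 ≡ 9;  52^10 ≡ 1.
Smallest exponent giving 1 is 10.

10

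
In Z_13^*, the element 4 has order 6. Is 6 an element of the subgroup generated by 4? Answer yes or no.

⟨4⟩ has order 6; its elements mod 13 are {1, 3, 4, 9, 10, 12}.
6 is not in this set.

no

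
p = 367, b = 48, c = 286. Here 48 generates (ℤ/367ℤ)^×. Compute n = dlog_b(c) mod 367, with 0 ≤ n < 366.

Baby-step giant-step with m = ceil(sqrt(366)) = 20.
Baby table (48^j mod 367 for j=0..19):
  0:1  1:48  2:102  3:125  4:128  5:272  6:211  7:219
  8:236  9:318  10:217  11:140  12:114  13:334  14:251  15:304
  16:279  17:180  18:199  19:10
Giant step factor: 48^(-20) ≡ 13 (mod 367).
Scan 286·13^i mod 367 for i = 0, 1, …:
  i=0: 286   i=1: 48
Match at i=1, j=1: n = 1·20 + 1 = 21.

21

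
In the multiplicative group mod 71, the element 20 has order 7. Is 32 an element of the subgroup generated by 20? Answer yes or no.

⟨20⟩ has order 7; its elements mod 71 are {1, 20, 30, 32, 37, 45, 48}.
32 is in this set.

yes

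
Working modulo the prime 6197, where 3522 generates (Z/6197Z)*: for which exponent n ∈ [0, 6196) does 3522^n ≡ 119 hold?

2136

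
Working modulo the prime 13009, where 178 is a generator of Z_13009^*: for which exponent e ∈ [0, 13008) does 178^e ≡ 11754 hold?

112

Baby-step giant-step with m = ceil(sqrt(13008)) = 115.
Baby table (178^j mod 13009 for j=0..114):
  0:1  1:178  2:5666  3:6855  4:10353  5:8565  6:2517  7:5720
  8:3458  9:4101  10:1474  11:2192  12:12915  13:9286  14:765  15:6080
  16:2493  17:1448  18:10573  19:8698  20:173  21:4776  22:4543  23:2096
  24:8836  25:11728  26:6144  27:876  28:12829  29:6987  30:7831  31:1955
  32:9756  33:6371  34:2255  35:11120  36:1992  37:3333  38:7869  39:8719
  40:3911  41:6681  42:5399  43:11365  44:6575  45:12549  46:9183  47:8449
  48:7887  49:11923  50:1827  51:12990  52:9627  53:9427  54:12854  55:11437
  56:6382  57:4213  58:8401  59:12352  60:135  61:11021  62:10388  63:1786
  64:5692  65:11483  66:1561  67:4669  68:11515  69:7257  70:3855  71:9722
  72:319  73:4746  74:12212  75:1233  76:11330  77:345  78:9374  79:3420
  80:10346  81:7319  82:1882  83:9771  84:9041  85:9191  86:9873  87:1179
  88:1718  89:6597  90:3456  91:3745  92:3151  93:1491  94:5218  95:5165
  96:8740  97:7649  98:8586  99:6255  100:7625  101:4314  102:361  103:12222
  104:3013  105:2945  106:3850  107:8832  108:11016  109:9498  110:12483  111:10444
  112:11754  113:10772  114:5093
Giant step factor: 178^(-115) ≡ 5097 (mod 13009).
Scan 11754·5097^i mod 13009 for i = 0, 1, …:
  i=0: 11754
Match at i=0, j=112: e = 0·115 + 112 = 112.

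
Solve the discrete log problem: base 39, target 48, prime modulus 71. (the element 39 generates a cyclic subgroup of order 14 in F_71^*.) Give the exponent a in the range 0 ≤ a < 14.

Successive powers of 39 modulo 71:
  39^0=1  39^1=39  39^2=30  39^3=34  39^4=48
So 39^4 ≡ 48 (mod 71), giving a = 4.

4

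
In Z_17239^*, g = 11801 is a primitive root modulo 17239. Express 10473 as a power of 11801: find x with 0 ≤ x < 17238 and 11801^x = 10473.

Baby-step giant-step with m = ceil(sqrt(17238)) = 132.
Baby table (11801^j mod 17239 for j=0..131):
  0:1  1:11801  2:6959  3:13802  4:3330  5:9649  6:4254  7:1486
  8:4223  9:14913  10:12601  11:787  12:12805  13:11970  14:1604  15:382
  16:8603  17:3532  18:14469  19:13613  20:14011  21:4562  22:16004  23:9959
  24:7896  25:3901  26:7571  27:12873  28:4205  29:9363  30:8012  31:10936
  32:4582  33:10678  34:11227  35:8112  36:1545  37:10922  38:11758  39:16686
  40:7628  41:13209  42:4371  43:3083  44:8193  45:9281  46:5714  47:9185
  48:10592  49:13442  50:13003  51:4064  52:366  53:9416  54:12861  55:505
  56:12050  57:14778  58:5454  59:9467  60:11347  61:10634  62:9153  63:12218
  64:14861  65:2314  66:938  67:1900  68:11200  69:17026  70:3281  71:287
  72:8043  73:14748  74:13443  75:7565  76:11023  77:14168  78:12746  79:5271
  80:4759  81:13536  82:1762  83:3128  84:4829  85:12134  86:6200  87:3884
  88:13822  89:15243  90:10917  91:4470  92:16369  93:7574  94:13798  95:7843
  96:16291  97:763  98:5405  99:105  100:15136  101:6657  102:1134  103:4870
  104:13283  105:15695  106:879  107:12440  108:14355  109:12941  110:13679  111:17122
  112:15642  113:13269  114:5632  115:6887  116:8841  117:2213  118:15767  119:5840
  120:13557  121:8237  122:11355  123:1608  124:13108  125:1961  126:7023  127:10550
  128:492  129:13788  130:10506  131:15657
Giant step factor: 11801^(-132) ≡ 9238 (mod 17239).
Scan 10473·9238^i mod 17239 for i = 0, 1, …:
  i=0: 10473   i=1: 4306   i=2: 8455   i=3: 14620
  i=4: 9234   i=5: 5120   i=6: 11983   i=7: 7335
  i=8: 11460   i=9: 2781     …   i=35: 15051
  i=36: 8603
Match at i=36, j=16: x = 36·132 + 16 = 4768.

4768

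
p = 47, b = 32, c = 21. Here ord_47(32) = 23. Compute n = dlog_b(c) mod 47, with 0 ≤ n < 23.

20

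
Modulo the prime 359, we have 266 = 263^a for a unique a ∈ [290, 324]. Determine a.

Compute 263^290 mod 359 = 302, then multiply by 263 repeatedly:
  263^290=302  263^291=87  263^292=264  263^293=145  263^294=81
  263^295=122  263^296=135  263^297=323  263^298=225  263^299=299
  263^300=16  263^301=259  263^302=266
Found 266 at exponent 302.

302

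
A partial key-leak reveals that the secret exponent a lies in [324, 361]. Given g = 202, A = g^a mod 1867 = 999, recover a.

352

Compute 202^324 mod 1867 = 1048, then multiply by 202 repeatedly:
  202^324=1048  202^325=725  202^326=824  202^327=285  202^328=1560
  202^329=1464  202^330=742  202^331=524  202^332=1296  202^333=412
  202^334=1076  202^335=780  202^336=732  202^337=371  202^338=262
  202^339=648  202^340=206  202^341=538  202^342=390  202^343=366
  202^344=1119  202^345=131  202^346=324  202^347=103  202^348=269
  202^349=195  202^350=183  202^351=1493  202^352=999
Found 999 at exponent 352.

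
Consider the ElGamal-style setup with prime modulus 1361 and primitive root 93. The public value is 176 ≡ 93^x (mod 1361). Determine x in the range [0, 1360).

Successive powers of 93 modulo 1361:
  93^0=1  93^1=93  93^2=483  93^3=6  93^4=558  93^5=176
So 93^5 ≡ 176 (mod 1361), giving x = 5.

5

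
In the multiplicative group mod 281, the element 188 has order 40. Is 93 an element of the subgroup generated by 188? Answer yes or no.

93 ∈ ⟨188⟩ iff 93^40 ≡ 1 (mod 281), since |⟨188⟩| = 40.
93^40 mod 281 = 1.
Since 1 = 1, 93 lies in the subgroup.

yes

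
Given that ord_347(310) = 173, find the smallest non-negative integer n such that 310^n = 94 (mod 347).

110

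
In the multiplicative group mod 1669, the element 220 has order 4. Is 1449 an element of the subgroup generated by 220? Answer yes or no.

⟨220⟩ has order 4; its elements mod 1669 are {1, 220, 1449, 1668}.
1449 is in this set.

yes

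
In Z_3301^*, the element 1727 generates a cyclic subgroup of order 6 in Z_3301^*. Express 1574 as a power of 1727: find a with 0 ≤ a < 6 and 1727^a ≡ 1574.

4

Successive powers of 1727 modulo 3301:
  1727^0=1  1727^1=1727  1727^2=1726  1727^3=3300  1727^4=1574
So 1727^4 ≡ 1574 (mod 3301), giving a = 4.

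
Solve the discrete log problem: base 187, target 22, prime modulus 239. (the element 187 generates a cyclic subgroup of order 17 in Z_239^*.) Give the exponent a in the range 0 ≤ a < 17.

14

Successive powers of 187 modulo 239:
  187^0=1  187^1=187  187^2=75  187^3=163  187^4=128  187^5=36
  187^6=40  187^7=71  187^8=132  187^9=67  187^10=101  187^11=6
  187^12=166  187^13=211  187^14=22
So 187^14 ≡ 22 (mod 239), giving a = 14.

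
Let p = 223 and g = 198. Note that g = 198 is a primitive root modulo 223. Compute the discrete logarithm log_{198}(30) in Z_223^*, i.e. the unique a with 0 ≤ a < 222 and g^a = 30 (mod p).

Baby-step giant-step with m = ceil(sqrt(222)) = 15.
Baby table (198^j mod 223 for j=0..14):
  0:1  1:198  2:179  3:208  4:152  5:214  6:2  7:173
  8:135  9:193  10:81  11:205  12:4  13:123  14:47
Giant step factor: 198^(-15) ≡ 26 (mod 223).
Scan 30·26^i mod 223 for i = 0, 1, …:
  i=0: 30   i=1: 111   i=2: 210   i=3: 108
  i=4: 132   i=5: 87   i=6: 32   i=7: 163
  i=8: 1
Match at i=8, j=0: a = 8·15 + 0 = 120.

120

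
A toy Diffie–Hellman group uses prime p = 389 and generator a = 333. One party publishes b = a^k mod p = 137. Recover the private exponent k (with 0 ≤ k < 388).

Baby-step giant-step with m = ceil(sqrt(388)) = 20.
Baby table (333^j mod 389 for j=0..19):
  0:1  1:333  2:24  3:212  4:187  5:31  6:209  7:355
  8:348  9:351  10:183  11:255  12:113  13:285  14:378  15:227
  16:125  17:2  18:277  19:48
Giant step factor: 333^(-20) ≡ 289 (mod 389).
Scan 137·289^i mod 389 for i = 0, 1, …:
  i=0: 137   i=1: 304   i=2: 331   i=3: 354
  i=4: 388   i=5: 100   i=6: 114   i=7: 270
  i=8: 230   i=9: 340   i=10: 232   i=11: 140
  i=12: 4   i=13: 378
Match at i=13, j=14: k = 13·20 + 14 = 274.

274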